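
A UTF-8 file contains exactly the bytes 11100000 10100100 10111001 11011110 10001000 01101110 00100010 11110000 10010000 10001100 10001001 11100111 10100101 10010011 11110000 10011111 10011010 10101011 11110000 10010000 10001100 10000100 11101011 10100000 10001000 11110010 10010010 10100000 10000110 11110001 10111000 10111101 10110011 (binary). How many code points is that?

Byte at offset 0: 0xE0 = 11100000 → 3-byte char (#1). Advance 3.
Byte at offset 3: 0xDE = 11011110 → 2-byte char (#2). Advance 2.
Byte at offset 5: 0x6E = 01101110 → 1-byte char (#3). Advance 1.
Byte at offset 6: 0x22 = 00100010 → 1-byte char (#4). Advance 1.
Byte at offset 7: 0xF0 = 11110000 → 4-byte char (#5). Advance 4.
Byte at offset 11: 0xE7 = 11100111 → 3-byte char (#6). Advance 3.
Byte at offset 14: 0xF0 = 11110000 → 4-byte char (#7). Advance 4.
Byte at offset 18: 0xF0 = 11110000 → 4-byte char (#8). Advance 4.
Byte at offset 22: 0xEB = 11101011 → 3-byte char (#9). Advance 3.
Byte at offset 25: 0xF2 = 11110010 → 4-byte char (#10). Advance 4.
Byte at offset 29: 0xF1 = 11110001 → 4-byte char (#11). Advance 4.
Reached end at offset 33 after 11 code points.

11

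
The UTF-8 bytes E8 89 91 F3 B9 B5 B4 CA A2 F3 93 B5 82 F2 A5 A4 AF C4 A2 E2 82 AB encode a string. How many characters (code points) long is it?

Byte at offset 0: 0xE8 = 11101000 → 3-byte char (#1). Advance 3.
Byte at offset 3: 0xF3 = 11110011 → 4-byte char (#2). Advance 4.
Byte at offset 7: 0xCA = 11001010 → 2-byte char (#3). Advance 2.
Byte at offset 9: 0xF3 = 11110011 → 4-byte char (#4). Advance 4.
Byte at offset 13: 0xF2 = 11110010 → 4-byte char (#5). Advance 4.
Byte at offset 17: 0xC4 = 11000100 → 2-byte char (#6). Advance 2.
Byte at offset 19: 0xE2 = 11100010 → 3-byte char (#7). Advance 3.
Reached end at offset 22 after 7 code points.

7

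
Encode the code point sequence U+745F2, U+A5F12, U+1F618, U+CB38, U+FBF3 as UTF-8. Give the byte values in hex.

F1 B4 97 B2 F2 A5 BC 92 F0 9F 98 98 EC AC B8 EF AF B3

U+745F2: 4-byte form → F1 B4 97 B2.
U+A5F12: 4-byte form → F2 A5 BC 92.
U+1F618: 4-byte form → F0 9F 98 98.
U+CB38: 3-byte form → EC AC B8.
U+FBF3: 3-byte form → EF AF B3.
Concatenated (18 bytes): F1 B4 97 B2 F2 A5 BC 92 F0 9F 98 98 EC AC B8 EF AF B3.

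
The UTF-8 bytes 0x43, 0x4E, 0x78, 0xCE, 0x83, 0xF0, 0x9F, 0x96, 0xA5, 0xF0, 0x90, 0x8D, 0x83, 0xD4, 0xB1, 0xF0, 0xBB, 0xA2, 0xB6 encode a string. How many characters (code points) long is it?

8

Byte at offset 0: 0x43 = 01000011 → 1-byte char (#1). Advance 1.
Byte at offset 1: 0x4E = 01001110 → 1-byte char (#2). Advance 1.
Byte at offset 2: 0x78 = 01111000 → 1-byte char (#3). Advance 1.
Byte at offset 3: 0xCE = 11001110 → 2-byte char (#4). Advance 2.
Byte at offset 5: 0xF0 = 11110000 → 4-byte char (#5). Advance 4.
Byte at offset 9: 0xF0 = 11110000 → 4-byte char (#6). Advance 4.
Byte at offset 13: 0xD4 = 11010100 → 2-byte char (#7). Advance 2.
Byte at offset 15: 0xF0 = 11110000 → 4-byte char (#8). Advance 4.
Reached end at offset 19 after 8 code points.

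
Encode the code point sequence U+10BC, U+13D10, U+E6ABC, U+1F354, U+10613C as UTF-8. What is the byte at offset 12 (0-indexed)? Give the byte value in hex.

U+10BC → 3-byte form E1 82 BC at offsets 0–2.
U+13D10 → 4-byte form F0 93 B4 90 at offsets 3–6.
U+E6ABC → 4-byte form F3 A6 AA BC at offsets 7–10.
U+1F354 → 4-byte form F0 9F 8D 94 at offsets 11–14.
Offset 12 falls in char 4's range; it's byte 2 of F0 9F 8D 94 = 0x9F.

0x9F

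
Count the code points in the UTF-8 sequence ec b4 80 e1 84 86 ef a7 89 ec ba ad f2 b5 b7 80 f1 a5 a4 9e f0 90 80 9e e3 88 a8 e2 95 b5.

9

Byte at offset 0: 0xEC = 11101100 → 3-byte char (#1). Advance 3.
Byte at offset 3: 0xE1 = 11100001 → 3-byte char (#2). Advance 3.
Byte at offset 6: 0xEF = 11101111 → 3-byte char (#3). Advance 3.
Byte at offset 9: 0xEC = 11101100 → 3-byte char (#4). Advance 3.
Byte at offset 12: 0xF2 = 11110010 → 4-byte char (#5). Advance 4.
Byte at offset 16: 0xF1 = 11110001 → 4-byte char (#6). Advance 4.
Byte at offset 20: 0xF0 = 11110000 → 4-byte char (#7). Advance 4.
Byte at offset 24: 0xE3 = 11100011 → 3-byte char (#8). Advance 3.
Byte at offset 27: 0xE2 = 11100010 → 3-byte char (#9). Advance 3.
Reached end at offset 30 after 9 code points.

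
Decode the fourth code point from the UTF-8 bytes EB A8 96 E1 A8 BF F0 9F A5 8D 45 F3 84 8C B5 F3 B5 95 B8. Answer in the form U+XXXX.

U+0045

Offset 0: leading byte 0xEB = 11101011 → 3-byte char #1 = EB A8 96.
Offset 3: leading byte 0xE1 = 11100001 → 3-byte char #2 = E1 A8 BF.
Offset 6: leading byte 0xF0 = 11110000 → 4-byte char #3 = F0 9F A5 8D.
Offset 10: leading byte 0x45 = 01000101 → 1-byte char #4 = 45.
Leading byte 0x45 = 01000101 matches 0xxxxxxx → 1-byte sequence.
Byte 1: 0x45 = 01000101, payload 1000101 (7 bits).
Concatenate: 1000101 = 0x45 (7 bits → U+0045).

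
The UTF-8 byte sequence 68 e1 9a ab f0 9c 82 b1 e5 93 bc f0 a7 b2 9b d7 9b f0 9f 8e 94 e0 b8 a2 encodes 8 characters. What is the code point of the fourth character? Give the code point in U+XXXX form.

Offset 0: leading byte 0x68 = 01101000 → 1-byte char #1 = 68.
Offset 1: leading byte 0xE1 = 11100001 → 3-byte char #2 = E1 9A AB.
Offset 4: leading byte 0xF0 = 11110000 → 4-byte char #3 = F0 9C 82 B1.
Offset 8: leading byte 0xE5 = 11100101 → 3-byte char #4 = E5 93 BC.
Leading byte 0xE5 = 11100101 matches 1110xxxx → 3-byte sequence.
Byte 1: 0xE5 = 11100101, payload 0101 (4 bits).
Byte 2: 0x93 = 10010011 (10xxxxxx ✓), payload 010011.
Byte 3: 0xBC = 10111100 (10xxxxxx ✓), payload 111100.
Concatenate: 0101010011111100 = 0x54FC (16 bits → U+54FC).

U+54FC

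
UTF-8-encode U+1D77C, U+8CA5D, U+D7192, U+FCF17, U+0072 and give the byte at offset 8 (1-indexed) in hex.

1-indexed offset 8 is 0-indexed offset 7.
U+1D77C → 4-byte form F0 9D 9D BC at offsets 0–3.
U+8CA5D → 4-byte form F2 8C A9 9D at offsets 4–7.
Offset 7 falls in char 2's range; it's byte 4 of F2 8C A9 9D = 0x9D.

0x9D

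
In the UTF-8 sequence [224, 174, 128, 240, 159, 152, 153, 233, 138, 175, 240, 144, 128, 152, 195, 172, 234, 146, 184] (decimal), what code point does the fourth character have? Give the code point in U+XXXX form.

Offset 0: leading byte 0xE0 = 11100000 → 3-byte char #1 = E0 AE 80.
Offset 3: leading byte 0xF0 = 11110000 → 4-byte char #2 = F0 9F 98 99.
Offset 7: leading byte 0xE9 = 11101001 → 3-byte char #3 = E9 8A AF.
Offset 10: leading byte 0xF0 = 11110000 → 4-byte char #4 = F0 90 80 98.
Leading byte 0xF0 = 11110000 matches 11110xxx → 4-byte sequence.
Byte 1: 0xF0 = 11110000, payload 000 (3 bits).
Byte 2: 0x90 = 10010000 (10xxxxxx ✓), payload 010000.
Byte 3: 0x80 = 10000000 (10xxxxxx ✓), payload 000000.
Byte 4: 0x98 = 10011000 (10xxxxxx ✓), payload 011000.
Concatenate: 000010000000000011000 = 0x10018 (21 bits → U+10018).

U+10018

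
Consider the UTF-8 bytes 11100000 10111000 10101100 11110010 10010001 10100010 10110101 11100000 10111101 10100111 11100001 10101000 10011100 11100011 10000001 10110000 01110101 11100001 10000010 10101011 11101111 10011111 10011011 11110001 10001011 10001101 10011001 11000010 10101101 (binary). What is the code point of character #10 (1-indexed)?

Offset 0: leading byte 0xE0 = 11100000 → 3-byte char #1 = E0 B8 AC.
Offset 3: leading byte 0xF2 = 11110010 → 4-byte char #2 = F2 91 A2 B5.
Offset 7: leading byte 0xE0 = 11100000 → 3-byte char #3 = E0 BD A7.
Offset 10: leading byte 0xE1 = 11100001 → 3-byte char #4 = E1 A8 9C.
Offset 13: leading byte 0xE3 = 11100011 → 3-byte char #5 = E3 81 B0.
Offset 16: leading byte 0x75 = 01110101 → 1-byte char #6 = 75.
Offset 17: leading byte 0xE1 = 11100001 → 3-byte char #7 = E1 82 AB.
Offset 20: leading byte 0xEF = 11101111 → 3-byte char #8 = EF 9F 9B.
Offset 23: leading byte 0xF1 = 11110001 → 4-byte char #9 = F1 8B 8D 99.
Offset 27: leading byte 0xC2 = 11000010 → 2-byte char #10 = C2 AD.
Leading byte 0xC2 = 11000010 matches 110xxxxx → 2-byte sequence.
Byte 1: 0xC2 = 11000010, payload 00010 (5 bits).
Byte 2: 0xAD = 10101101 (10xxxxxx ✓), payload 101101.
Concatenate: 00010101101 = 0xAD (11 bits → U+00AD).

U+00AD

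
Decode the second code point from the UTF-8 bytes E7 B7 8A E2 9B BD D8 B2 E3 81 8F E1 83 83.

U+26FD

Offset 0: leading byte 0xE7 = 11100111 → 3-byte char #1 = E7 B7 8A.
Offset 3: leading byte 0xE2 = 11100010 → 3-byte char #2 = E2 9B BD.
Leading byte 0xE2 = 11100010 matches 1110xxxx → 3-byte sequence.
Byte 1: 0xE2 = 11100010, payload 0010 (4 bits).
Byte 2: 0x9B = 10011011 (10xxxxxx ✓), payload 011011.
Byte 3: 0xBD = 10111101 (10xxxxxx ✓), payload 111101.
Concatenate: 0010011011111101 = 0x26FD (16 bits → U+26FD).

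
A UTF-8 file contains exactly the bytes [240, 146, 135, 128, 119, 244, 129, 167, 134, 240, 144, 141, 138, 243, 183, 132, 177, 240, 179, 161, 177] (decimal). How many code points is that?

Byte at offset 0: 0xF0 = 11110000 → 4-byte char (#1). Advance 4.
Byte at offset 4: 0x77 = 01110111 → 1-byte char (#2). Advance 1.
Byte at offset 5: 0xF4 = 11110100 → 4-byte char (#3). Advance 4.
Byte at offset 9: 0xF0 = 11110000 → 4-byte char (#4). Advance 4.
Byte at offset 13: 0xF3 = 11110011 → 4-byte char (#5). Advance 4.
Byte at offset 17: 0xF0 = 11110000 → 4-byte char (#6). Advance 4.
Reached end at offset 21 after 6 code points.

6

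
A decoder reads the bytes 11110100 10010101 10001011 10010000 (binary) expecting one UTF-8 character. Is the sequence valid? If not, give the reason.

Leading byte 0xF4 = 11110100 → 4-byte form.
Payload = 0x1152D0, which exceeds U+10FFFF, the maximum Unicode code point. (Leading bytes F5–FF, or F4 followed by ≥ 0x90, are invalid.)

invalid (encodes a value above U+10FFFF)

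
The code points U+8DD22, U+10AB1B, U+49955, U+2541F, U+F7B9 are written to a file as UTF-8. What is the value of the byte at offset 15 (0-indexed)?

0x9F

U+8DD22 → 4-byte form F2 8D B4 A2 at offsets 0–3.
U+10AB1B → 4-byte form F4 8A AC 9B at offsets 4–7.
U+49955 → 4-byte form F1 89 A5 95 at offsets 8–11.
U+2541F → 4-byte form F0 A5 90 9F at offsets 12–15.
Offset 15 falls in char 4's range; it's byte 4 of F0 A5 90 9F = 0x9F.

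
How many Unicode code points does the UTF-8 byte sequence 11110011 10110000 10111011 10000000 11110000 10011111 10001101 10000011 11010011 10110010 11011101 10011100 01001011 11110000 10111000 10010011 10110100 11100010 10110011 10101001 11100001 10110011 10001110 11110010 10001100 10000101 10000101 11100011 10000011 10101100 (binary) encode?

Byte at offset 0: 0xF3 = 11110011 → 4-byte char (#1). Advance 4.
Byte at offset 4: 0xF0 = 11110000 → 4-byte char (#2). Advance 4.
Byte at offset 8: 0xD3 = 11010011 → 2-byte char (#3). Advance 2.
Byte at offset 10: 0xDD = 11011101 → 2-byte char (#4). Advance 2.
Byte at offset 12: 0x4B = 01001011 → 1-byte char (#5). Advance 1.
Byte at offset 13: 0xF0 = 11110000 → 4-byte char (#6). Advance 4.
Byte at offset 17: 0xE2 = 11100010 → 3-byte char (#7). Advance 3.
Byte at offset 20: 0xE1 = 11100001 → 3-byte char (#8). Advance 3.
Byte at offset 23: 0xF2 = 11110010 → 4-byte char (#9). Advance 4.
Byte at offset 27: 0xE3 = 11100011 → 3-byte char (#10). Advance 3.
Reached end at offset 30 after 10 code points.

10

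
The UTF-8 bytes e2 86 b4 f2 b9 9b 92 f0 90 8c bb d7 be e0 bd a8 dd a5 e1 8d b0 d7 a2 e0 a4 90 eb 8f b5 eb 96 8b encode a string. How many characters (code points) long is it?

Byte at offset 0: 0xE2 = 11100010 → 3-byte char (#1). Advance 3.
Byte at offset 3: 0xF2 = 11110010 → 4-byte char (#2). Advance 4.
Byte at offset 7: 0xF0 = 11110000 → 4-byte char (#3). Advance 4.
Byte at offset 11: 0xD7 = 11010111 → 2-byte char (#4). Advance 2.
Byte at offset 13: 0xE0 = 11100000 → 3-byte char (#5). Advance 3.
Byte at offset 16: 0xDD = 11011101 → 2-byte char (#6). Advance 2.
Byte at offset 18: 0xE1 = 11100001 → 3-byte char (#7). Advance 3.
Byte at offset 21: 0xD7 = 11010111 → 2-byte char (#8). Advance 2.
Byte at offset 23: 0xE0 = 11100000 → 3-byte char (#9). Advance 3.
Byte at offset 26: 0xEB = 11101011 → 3-byte char (#10). Advance 3.
Byte at offset 29: 0xEB = 11101011 → 3-byte char (#11). Advance 3.
Reached end at offset 32 after 11 code points.

11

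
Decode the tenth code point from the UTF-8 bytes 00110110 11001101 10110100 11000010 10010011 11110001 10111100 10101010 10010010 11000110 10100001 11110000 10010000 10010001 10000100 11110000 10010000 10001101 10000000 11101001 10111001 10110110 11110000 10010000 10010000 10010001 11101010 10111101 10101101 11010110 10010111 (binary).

Offset 0: leading byte 0x36 = 00110110 → 1-byte char #1 = 36.
Offset 1: leading byte 0xCD = 11001101 → 2-byte char #2 = CD B4.
Offset 3: leading byte 0xC2 = 11000010 → 2-byte char #3 = C2 93.
Offset 5: leading byte 0xF1 = 11110001 → 4-byte char #4 = F1 BC AA 92.
Offset 9: leading byte 0xC6 = 11000110 → 2-byte char #5 = C6 A1.
Offset 11: leading byte 0xF0 = 11110000 → 4-byte char #6 = F0 90 91 84.
Offset 15: leading byte 0xF0 = 11110000 → 4-byte char #7 = F0 90 8D 80.
Offset 19: leading byte 0xE9 = 11101001 → 3-byte char #8 = E9 B9 B6.
Offset 22: leading byte 0xF0 = 11110000 → 4-byte char #9 = F0 90 90 91.
Offset 26: leading byte 0xEA = 11101010 → 3-byte char #10 = EA BD AD.
Leading byte 0xEA = 11101010 matches 1110xxxx → 3-byte sequence.
Byte 1: 0xEA = 11101010, payload 1010 (4 bits).
Byte 2: 0xBD = 10111101 (10xxxxxx ✓), payload 111101.
Byte 3: 0xAD = 10101101 (10xxxxxx ✓), payload 101101.
Concatenate: 1010111101101101 = 0xAF6D (16 bits → U+AF6D).

U+AF6D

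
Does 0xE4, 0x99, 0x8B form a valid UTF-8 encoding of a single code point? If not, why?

valid

Leading byte 0xE4 = 11100100 → 3-byte form.
Continuation bytes 0x99=10011001, 0x8B=10001011 all match 10xxxxxx.
Decoded value 0x464B is ≥ 0x800 (shortest form) and not a surrogate.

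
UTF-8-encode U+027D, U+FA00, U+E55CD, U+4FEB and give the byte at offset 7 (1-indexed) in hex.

0xA5

1-indexed offset 7 is 0-indexed offset 6.
U+027D → 2-byte form C9 BD at offsets 0–1.
U+FA00 → 3-byte form EF A8 80 at offsets 2–4.
U+E55CD → 4-byte form F3 A5 97 8D at offsets 5–8.
Offset 6 falls in char 3's range; it's byte 2 of F3 A5 97 8D = 0xA5.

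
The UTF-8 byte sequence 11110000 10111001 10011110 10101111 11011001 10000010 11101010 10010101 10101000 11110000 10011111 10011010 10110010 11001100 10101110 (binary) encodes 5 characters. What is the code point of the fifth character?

Offset 0: leading byte 0xF0 = 11110000 → 4-byte char #1 = F0 B9 9E AF.
Offset 4: leading byte 0xD9 = 11011001 → 2-byte char #2 = D9 82.
Offset 6: leading byte 0xEA = 11101010 → 3-byte char #3 = EA 95 A8.
Offset 9: leading byte 0xF0 = 11110000 → 4-byte char #4 = F0 9F 9A B2.
Offset 13: leading byte 0xCC = 11001100 → 2-byte char #5 = CC AE.
Leading byte 0xCC = 11001100 matches 110xxxxx → 2-byte sequence.
Byte 1: 0xCC = 11001100, payload 01100 (5 bits).
Byte 2: 0xAE = 10101110 (10xxxxxx ✓), payload 101110.
Concatenate: 01100101110 = 0x32E (11 bits → U+032E).

U+032E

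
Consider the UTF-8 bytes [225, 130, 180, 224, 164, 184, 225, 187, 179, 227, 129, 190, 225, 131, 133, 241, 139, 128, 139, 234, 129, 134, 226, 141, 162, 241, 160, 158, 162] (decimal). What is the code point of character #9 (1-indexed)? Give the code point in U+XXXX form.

U+607A2

Offset 0: leading byte 0xE1 = 11100001 → 3-byte char #1 = E1 82 B4.
Offset 3: leading byte 0xE0 = 11100000 → 3-byte char #2 = E0 A4 B8.
Offset 6: leading byte 0xE1 = 11100001 → 3-byte char #3 = E1 BB B3.
Offset 9: leading byte 0xE3 = 11100011 → 3-byte char #4 = E3 81 BE.
Offset 12: leading byte 0xE1 = 11100001 → 3-byte char #5 = E1 83 85.
Offset 15: leading byte 0xF1 = 11110001 → 4-byte char #6 = F1 8B 80 8B.
Offset 19: leading byte 0xEA = 11101010 → 3-byte char #7 = EA 81 86.
Offset 22: leading byte 0xE2 = 11100010 → 3-byte char #8 = E2 8D A2.
Offset 25: leading byte 0xF1 = 11110001 → 4-byte char #9 = F1 A0 9E A2.
Leading byte 0xF1 = 11110001 matches 11110xxx → 4-byte sequence.
Byte 1: 0xF1 = 11110001, payload 001 (3 bits).
Byte 2: 0xA0 = 10100000 (10xxxxxx ✓), payload 100000.
Byte 3: 0x9E = 10011110 (10xxxxxx ✓), payload 011110.
Byte 4: 0xA2 = 10100010 (10xxxxxx ✓), payload 100010.
Concatenate: 001100000011110100010 = 0x607A2 (21 bits → U+607A2).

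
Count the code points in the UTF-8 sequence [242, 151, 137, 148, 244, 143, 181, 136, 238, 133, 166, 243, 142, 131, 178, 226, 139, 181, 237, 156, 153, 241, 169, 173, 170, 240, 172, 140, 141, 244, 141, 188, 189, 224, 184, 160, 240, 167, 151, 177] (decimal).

Byte at offset 0: 0xF2 = 11110010 → 4-byte char (#1). Advance 4.
Byte at offset 4: 0xF4 = 11110100 → 4-byte char (#2). Advance 4.
Byte at offset 8: 0xEE = 11101110 → 3-byte char (#3). Advance 3.
Byte at offset 11: 0xF3 = 11110011 → 4-byte char (#4). Advance 4.
Byte at offset 15: 0xE2 = 11100010 → 3-byte char (#5). Advance 3.
Byte at offset 18: 0xED = 11101101 → 3-byte char (#6). Advance 3.
Byte at offset 21: 0xF1 = 11110001 → 4-byte char (#7). Advance 4.
Byte at offset 25: 0xF0 = 11110000 → 4-byte char (#8). Advance 4.
Byte at offset 29: 0xF4 = 11110100 → 4-byte char (#9). Advance 4.
Byte at offset 33: 0xE0 = 11100000 → 3-byte char (#10). Advance 3.
Byte at offset 36: 0xF0 = 11110000 → 4-byte char (#11). Advance 4.
Reached end at offset 40 after 11 code points.

11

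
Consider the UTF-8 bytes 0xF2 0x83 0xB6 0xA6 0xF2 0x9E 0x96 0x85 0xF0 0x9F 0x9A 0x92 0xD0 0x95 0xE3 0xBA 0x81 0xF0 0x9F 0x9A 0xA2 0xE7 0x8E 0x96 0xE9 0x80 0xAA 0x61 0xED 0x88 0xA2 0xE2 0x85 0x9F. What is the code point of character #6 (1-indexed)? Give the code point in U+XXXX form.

Offset 0: leading byte 0xF2 = 11110010 → 4-byte char #1 = F2 83 B6 A6.
Offset 4: leading byte 0xF2 = 11110010 → 4-byte char #2 = F2 9E 96 85.
Offset 8: leading byte 0xF0 = 11110000 → 4-byte char #3 = F0 9F 9A 92.
Offset 12: leading byte 0xD0 = 11010000 → 2-byte char #4 = D0 95.
Offset 14: leading byte 0xE3 = 11100011 → 3-byte char #5 = E3 BA 81.
Offset 17: leading byte 0xF0 = 11110000 → 4-byte char #6 = F0 9F 9A A2.
Leading byte 0xF0 = 11110000 matches 11110xxx → 4-byte sequence.
Byte 1: 0xF0 = 11110000, payload 000 (3 bits).
Byte 2: 0x9F = 10011111 (10xxxxxx ✓), payload 011111.
Byte 3: 0x9A = 10011010 (10xxxxxx ✓), payload 011010.
Byte 4: 0xA2 = 10100010 (10xxxxxx ✓), payload 100010.
Concatenate: 000011111011010100010 = 0x1F6A2 (21 bits → U+1F6A2).

U+1F6A2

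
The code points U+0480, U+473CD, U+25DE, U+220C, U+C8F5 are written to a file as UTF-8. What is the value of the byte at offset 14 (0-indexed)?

U+0480 → 2-byte form D2 80 at offsets 0–1.
U+473CD → 4-byte form F1 87 8F 8D at offsets 2–5.
U+25DE → 3-byte form E2 97 9E at offsets 6–8.
U+220C → 3-byte form E2 88 8C at offsets 9–11.
U+C8F5 → 3-byte form EC A3 B5 at offsets 12–14.
Offset 14 falls in char 5's range; it's byte 3 of EC A3 B5 = 0xB5.

0xB5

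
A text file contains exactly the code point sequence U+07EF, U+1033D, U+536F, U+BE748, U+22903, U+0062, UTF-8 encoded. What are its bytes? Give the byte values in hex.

U+07EF: 2-byte form → DF AF.
U+1033D: 4-byte form → F0 90 8C BD.
U+536F: 3-byte form → E5 8D AF.
U+BE748: 4-byte form → F2 BE 9D 88.
U+22903: 4-byte form → F0 A2 A4 83.
U+0062: 1-byte form → 62.
Concatenated (18 bytes): DF AF F0 90 8C BD E5 8D AF F2 BE 9D 88 F0 A2 A4 83 62.

DF AF F0 90 8C BD E5 8D AF F2 BE 9D 88 F0 A2 A4 83 62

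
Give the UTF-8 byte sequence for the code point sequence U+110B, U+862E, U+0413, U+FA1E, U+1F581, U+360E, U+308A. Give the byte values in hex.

E1 84 8B E8 98 AE D0 93 EF A8 9E F0 9F 96 81 E3 98 8E E3 82 8A

U+110B: 3-byte form → E1 84 8B.
U+862E: 3-byte form → E8 98 AE.
U+0413: 2-byte form → D0 93.
U+FA1E: 3-byte form → EF A8 9E.
U+1F581: 4-byte form → F0 9F 96 81.
U+360E: 3-byte form → E3 98 8E.
U+308A: 3-byte form → E3 82 8A.
Concatenated (21 bytes): E1 84 8B E8 98 AE D0 93 EF A8 9E F0 9F 96 81 E3 98 8E E3 82 8A.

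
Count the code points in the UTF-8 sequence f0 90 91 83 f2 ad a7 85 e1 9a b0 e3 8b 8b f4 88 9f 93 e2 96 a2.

6

Byte at offset 0: 0xF0 = 11110000 → 4-byte char (#1). Advance 4.
Byte at offset 4: 0xF2 = 11110010 → 4-byte char (#2). Advance 4.
Byte at offset 8: 0xE1 = 11100001 → 3-byte char (#3). Advance 3.
Byte at offset 11: 0xE3 = 11100011 → 3-byte char (#4). Advance 3.
Byte at offset 14: 0xF4 = 11110100 → 4-byte char (#5). Advance 4.
Byte at offset 18: 0xE2 = 11100010 → 3-byte char (#6). Advance 3.
Reached end at offset 21 after 6 code points.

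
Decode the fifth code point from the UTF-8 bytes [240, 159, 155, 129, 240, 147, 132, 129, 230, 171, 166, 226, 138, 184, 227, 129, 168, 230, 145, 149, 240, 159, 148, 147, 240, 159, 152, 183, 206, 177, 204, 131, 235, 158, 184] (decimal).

U+3068

Offset 0: leading byte 0xF0 = 11110000 → 4-byte char #1 = F0 9F 9B 81.
Offset 4: leading byte 0xF0 = 11110000 → 4-byte char #2 = F0 93 84 81.
Offset 8: leading byte 0xE6 = 11100110 → 3-byte char #3 = E6 AB A6.
Offset 11: leading byte 0xE2 = 11100010 → 3-byte char #4 = E2 8A B8.
Offset 14: leading byte 0xE3 = 11100011 → 3-byte char #5 = E3 81 A8.
Leading byte 0xE3 = 11100011 matches 1110xxxx → 3-byte sequence.
Byte 1: 0xE3 = 11100011, payload 0011 (4 bits).
Byte 2: 0x81 = 10000001 (10xxxxxx ✓), payload 000001.
Byte 3: 0xA8 = 10101000 (10xxxxxx ✓), payload 101000.
Concatenate: 0011000001101000 = 0x3068 (16 bits → U+3068).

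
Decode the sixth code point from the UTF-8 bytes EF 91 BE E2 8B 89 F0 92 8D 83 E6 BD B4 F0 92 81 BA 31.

U+0031

Offset 0: leading byte 0xEF = 11101111 → 3-byte char #1 = EF 91 BE.
Offset 3: leading byte 0xE2 = 11100010 → 3-byte char #2 = E2 8B 89.
Offset 6: leading byte 0xF0 = 11110000 → 4-byte char #3 = F0 92 8D 83.
Offset 10: leading byte 0xE6 = 11100110 → 3-byte char #4 = E6 BD B4.
Offset 13: leading byte 0xF0 = 11110000 → 4-byte char #5 = F0 92 81 BA.
Offset 17: leading byte 0x31 = 00110001 → 1-byte char #6 = 31.
Leading byte 0x31 = 00110001 matches 0xxxxxxx → 1-byte sequence.
Byte 1: 0x31 = 00110001, payload 0110001 (7 bits).
Concatenate: 0110001 = 0x31 (7 bits → U+0031).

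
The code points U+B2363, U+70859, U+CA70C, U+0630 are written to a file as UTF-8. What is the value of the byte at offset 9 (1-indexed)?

0xF3

1-indexed offset 9 is 0-indexed offset 8.
U+B2363 → 4-byte form F2 B2 8D A3 at offsets 0–3.
U+70859 → 4-byte form F1 B0 A1 99 at offsets 4–7.
U+CA70C → 4-byte form F3 8A 9C 8C at offsets 8–11.
Offset 8 falls in char 3's range; it's byte 1 of F3 8A 9C 8C = 0xF3.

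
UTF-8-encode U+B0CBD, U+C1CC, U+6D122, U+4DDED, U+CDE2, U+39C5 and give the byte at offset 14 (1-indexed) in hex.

0xB7

1-indexed offset 14 is 0-indexed offset 13.
U+B0CBD → 4-byte form F2 B0 B2 BD at offsets 0–3.
U+C1CC → 3-byte form EC 87 8C at offsets 4–6.
U+6D122 → 4-byte form F1 AD 84 A2 at offsets 7–10.
U+4DDED → 4-byte form F1 8D B7 AD at offsets 11–14.
Offset 13 falls in char 4's range; it's byte 3 of F1 8D B7 AD = 0xB7.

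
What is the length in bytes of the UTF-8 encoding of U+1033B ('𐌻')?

U+1033B = 0x1033B. UTF-8 uses 1 byte below 0x80, 2 below 0x800, 3 below 0x10000, 4 up to 0x10FFFF. 0x1033B is in U+10000–U+10FFFF → 4 bytes.

4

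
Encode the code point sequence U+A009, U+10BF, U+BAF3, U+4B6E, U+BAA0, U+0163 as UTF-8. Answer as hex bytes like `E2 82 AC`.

U+A009: 3-byte form → EA 80 89.
U+10BF: 3-byte form → E1 82 BF.
U+BAF3: 3-byte form → EB AB B3.
U+4B6E: 3-byte form → E4 AD AE.
U+BAA0: 3-byte form → EB AA A0.
U+0163: 2-byte form → C5 A3.
Concatenated (17 bytes): EA 80 89 E1 82 BF EB AB B3 E4 AD AE EB AA A0 C5 A3.

EA 80 89 E1 82 BF EB AB B3 E4 AD AE EB AA A0 C5 A3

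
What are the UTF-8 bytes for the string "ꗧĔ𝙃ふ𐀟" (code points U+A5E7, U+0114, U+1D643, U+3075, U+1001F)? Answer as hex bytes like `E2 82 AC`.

U+A5E7: 3-byte form → EA 97 A7.
U+0114: 2-byte form → C4 94.
U+1D643: 4-byte form → F0 9D 99 83.
U+3075: 3-byte form → E3 81 B5.
U+1001F: 4-byte form → F0 90 80 9F.
Concatenated (16 bytes): EA 97 A7 C4 94 F0 9D 99 83 E3 81 B5 F0 90 80 9F.

EA 97 A7 C4 94 F0 9D 99 83 E3 81 B5 F0 90 80 9F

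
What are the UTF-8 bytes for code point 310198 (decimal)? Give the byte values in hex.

U+4BBB6 = 0x4BBB6 = 310198 decimal. In range U+10000–U+10FFFF → 4-byte form: 11110xxx 10xxxxxx 10xxxxxx 10xxxxxx.
Binary (21 bits): 001001011101110110110.
Split 3+6+6+6: 001 | 001011 | 101110 | 110110.
Byte 1: 11110001 = 0xF1.
Byte 2: 10001011 = 0x8B.
Byte 3: 10101110 = 0xAE.
Byte 4: 10110110 = 0xB6.

F1 8B AE B6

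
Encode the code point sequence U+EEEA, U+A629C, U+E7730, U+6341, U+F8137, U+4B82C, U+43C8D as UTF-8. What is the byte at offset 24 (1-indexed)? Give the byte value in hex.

1-indexed offset 24 is 0-indexed offset 23.
U+EEEA → 3-byte form EE BB AA at offsets 0–2.
U+A629C → 4-byte form F2 A6 8A 9C at offsets 3–6.
U+E7730 → 4-byte form F3 A7 9C B0 at offsets 7–10.
U+6341 → 3-byte form E6 8D 81 at offsets 11–13.
U+F8137 → 4-byte form F3 B8 84 B7 at offsets 14–17.
U+4B82C → 4-byte form F1 8B A0 AC at offsets 18–21.
U+43C8D → 4-byte form F1 83 B2 8D at offsets 22–25.
Offset 23 falls in char 7's range; it's byte 2 of F1 83 B2 8D = 0x83.

0x83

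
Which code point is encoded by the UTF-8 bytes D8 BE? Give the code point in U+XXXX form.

Leading byte 0xD8 = 11011000 matches 110xxxxx → 2-byte sequence.
Byte 1: 0xD8 = 11011000, payload 11000 (5 bits).
Byte 2: 0xBE = 10111110 (10xxxxxx ✓), payload 111110.
Concatenate: 11000111110 = 0x63E (11 bits → U+063E).

U+063E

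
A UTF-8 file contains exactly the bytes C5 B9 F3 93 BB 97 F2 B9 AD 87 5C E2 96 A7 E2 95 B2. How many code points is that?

Byte at offset 0: 0xC5 = 11000101 → 2-byte char (#1). Advance 2.
Byte at offset 2: 0xF3 = 11110011 → 4-byte char (#2). Advance 4.
Byte at offset 6: 0xF2 = 11110010 → 4-byte char (#3). Advance 4.
Byte at offset 10: 0x5C = 01011100 → 1-byte char (#4). Advance 1.
Byte at offset 11: 0xE2 = 11100010 → 3-byte char (#5). Advance 3.
Byte at offset 14: 0xE2 = 11100010 → 3-byte char (#6). Advance 3.
Reached end at offset 17 after 6 code points.

6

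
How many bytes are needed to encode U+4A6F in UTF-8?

U+4A6F = 0x4A6F. UTF-8 uses 1 byte below 0x80, 2 below 0x800, 3 below 0x10000, 4 up to 0x10FFFF. 0x4A6F is in U+0800–U+FFFF → 3 bytes.

3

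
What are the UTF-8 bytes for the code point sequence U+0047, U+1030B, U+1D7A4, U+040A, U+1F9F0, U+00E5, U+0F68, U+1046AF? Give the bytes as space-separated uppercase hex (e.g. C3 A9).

47 F0 90 8C 8B F0 9D 9E A4 D0 8A F0 9F A7 B0 C3 A5 E0 BD A8 F4 84 9A AF

U+0047: 1-byte form → 47.
U+1030B: 4-byte form → F0 90 8C 8B.
U+1D7A4: 4-byte form → F0 9D 9E A4.
U+040A: 2-byte form → D0 8A.
U+1F9F0: 4-byte form → F0 9F A7 B0.
U+00E5: 2-byte form → C3 A5.
U+0F68: 3-byte form → E0 BD A8.
U+1046AF: 4-byte form → F4 84 9A AF.
Concatenated (24 bytes): 47 F0 90 8C 8B F0 9D 9E A4 D0 8A F0 9F A7 B0 C3 A5 E0 BD A8 F4 84 9A AF.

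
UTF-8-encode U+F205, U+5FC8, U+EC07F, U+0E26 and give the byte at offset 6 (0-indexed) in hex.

0xF3

U+F205 → 3-byte form EF 88 85 at offsets 0–2.
U+5FC8 → 3-byte form E5 BF 88 at offsets 3–5.
U+EC07F → 4-byte form F3 AC 81 BF at offsets 6–9.
Offset 6 falls in char 3's range; it's byte 1 of F3 AC 81 BF = 0xF3.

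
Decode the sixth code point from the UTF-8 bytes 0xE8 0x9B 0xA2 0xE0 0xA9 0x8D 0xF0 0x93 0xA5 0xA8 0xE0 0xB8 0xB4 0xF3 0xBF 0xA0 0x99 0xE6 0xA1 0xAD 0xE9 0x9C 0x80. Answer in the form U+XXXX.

Offset 0: leading byte 0xE8 = 11101000 → 3-byte char #1 = E8 9B A2.
Offset 3: leading byte 0xE0 = 11100000 → 3-byte char #2 = E0 A9 8D.
Offset 6: leading byte 0xF0 = 11110000 → 4-byte char #3 = F0 93 A5 A8.
Offset 10: leading byte 0xE0 = 11100000 → 3-byte char #4 = E0 B8 B4.
Offset 13: leading byte 0xF3 = 11110011 → 4-byte char #5 = F3 BF A0 99.
Offset 17: leading byte 0xE6 = 11100110 → 3-byte char #6 = E6 A1 AD.
Leading byte 0xE6 = 11100110 matches 1110xxxx → 3-byte sequence.
Byte 1: 0xE6 = 11100110, payload 0110 (4 bits).
Byte 2: 0xA1 = 10100001 (10xxxxxx ✓), payload 100001.
Byte 3: 0xAD = 10101101 (10xxxxxx ✓), payload 101101.
Concatenate: 0110100001101101 = 0x686D (16 bits → U+686D).

U+686D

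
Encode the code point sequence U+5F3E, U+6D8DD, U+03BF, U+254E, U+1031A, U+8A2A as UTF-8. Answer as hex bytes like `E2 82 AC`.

U+5F3E: 3-byte form → E5 BC BE.
U+6D8DD: 4-byte form → F1 AD A3 9D.
U+03BF: 2-byte form → CE BF.
U+254E: 3-byte form → E2 95 8E.
U+1031A: 4-byte form → F0 90 8C 9A.
U+8A2A: 3-byte form → E8 A8 AA.
Concatenated (19 bytes): E5 BC BE F1 AD A3 9D CE BF E2 95 8E F0 90 8C 9A E8 A8 AA.

E5 BC BE F1 AD A3 9D CE BF E2 95 8E F0 90 8C 9A E8 A8 AA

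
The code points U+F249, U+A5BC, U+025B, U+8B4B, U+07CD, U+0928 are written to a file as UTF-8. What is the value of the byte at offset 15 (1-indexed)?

1-indexed offset 15 is 0-indexed offset 14.
U+F249 → 3-byte form EF 89 89 at offsets 0–2.
U+A5BC → 3-byte form EA 96 BC at offsets 3–5.
U+025B → 2-byte form C9 9B at offsets 6–7.
U+8B4B → 3-byte form E8 AD 8B at offsets 8–10.
U+07CD → 2-byte form DF 8D at offsets 11–12.
U+0928 → 3-byte form E0 A4 A8 at offsets 13–15.
Offset 14 falls in char 6's range; it's byte 2 of E0 A4 A8 = 0xA4.

0xA4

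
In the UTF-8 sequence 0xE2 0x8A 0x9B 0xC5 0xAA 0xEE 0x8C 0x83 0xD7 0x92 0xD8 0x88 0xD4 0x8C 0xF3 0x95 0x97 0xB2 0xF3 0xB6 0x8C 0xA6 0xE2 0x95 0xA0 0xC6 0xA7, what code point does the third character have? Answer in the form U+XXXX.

Offset 0: leading byte 0xE2 = 11100010 → 3-byte char #1 = E2 8A 9B.
Offset 3: leading byte 0xC5 = 11000101 → 2-byte char #2 = C5 AA.
Offset 5: leading byte 0xEE = 11101110 → 3-byte char #3 = EE 8C 83.
Leading byte 0xEE = 11101110 matches 1110xxxx → 3-byte sequence.
Byte 1: 0xEE = 11101110, payload 1110 (4 bits).
Byte 2: 0x8C = 10001100 (10xxxxxx ✓), payload 001100.
Byte 3: 0x83 = 10000011 (10xxxxxx ✓), payload 000011.
Concatenate: 1110001100000011 = 0xE303 (16 bits → U+E303).

U+E303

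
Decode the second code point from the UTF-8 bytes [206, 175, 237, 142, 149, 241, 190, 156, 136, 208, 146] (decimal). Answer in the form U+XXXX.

U+D395

Offset 0: leading byte 0xCE = 11001110 → 2-byte char #1 = CE AF.
Offset 2: leading byte 0xED = 11101101 → 3-byte char #2 = ED 8E 95.
Leading byte 0xED = 11101101 matches 1110xxxx → 3-byte sequence.
Byte 1: 0xED = 11101101, payload 1101 (4 bits).
Byte 2: 0x8E = 10001110 (10xxxxxx ✓), payload 001110.
Byte 3: 0x95 = 10010101 (10xxxxxx ✓), payload 010101.
Concatenate: 1101001110010101 = 0xD395 (16 bits → U+D395).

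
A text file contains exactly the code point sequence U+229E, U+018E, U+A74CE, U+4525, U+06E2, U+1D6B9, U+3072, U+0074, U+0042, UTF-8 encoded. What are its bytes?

E2 8A 9E C6 8E F2 A7 93 8E E4 94 A5 DB A2 F0 9D 9A B9 E3 81 B2 74 42

U+229E: 3-byte form → E2 8A 9E.
U+018E: 2-byte form → C6 8E.
U+A74CE: 4-byte form → F2 A7 93 8E.
U+4525: 3-byte form → E4 94 A5.
U+06E2: 2-byte form → DB A2.
U+1D6B9: 4-byte form → F0 9D 9A B9.
U+3072: 3-byte form → E3 81 B2.
U+0074: 1-byte form → 74.
U+0042: 1-byte form → 42.
Concatenated (23 bytes): E2 8A 9E C6 8E F2 A7 93 8E E4 94 A5 DB A2 F0 9D 9A B9 E3 81 B2 74 42.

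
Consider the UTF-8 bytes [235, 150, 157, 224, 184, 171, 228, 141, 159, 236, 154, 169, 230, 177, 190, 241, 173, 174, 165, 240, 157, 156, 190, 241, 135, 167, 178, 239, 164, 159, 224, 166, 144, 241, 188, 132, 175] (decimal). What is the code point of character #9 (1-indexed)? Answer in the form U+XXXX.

Offset 0: leading byte 0xEB = 11101011 → 3-byte char #1 = EB 96 9D.
Offset 3: leading byte 0xE0 = 11100000 → 3-byte char #2 = E0 B8 AB.
Offset 6: leading byte 0xE4 = 11100100 → 3-byte char #3 = E4 8D 9F.
Offset 9: leading byte 0xEC = 11101100 → 3-byte char #4 = EC 9A A9.
Offset 12: leading byte 0xE6 = 11100110 → 3-byte char #5 = E6 B1 BE.
Offset 15: leading byte 0xF1 = 11110001 → 4-byte char #6 = F1 AD AE A5.
Offset 19: leading byte 0xF0 = 11110000 → 4-byte char #7 = F0 9D 9C BE.
Offset 23: leading byte 0xF1 = 11110001 → 4-byte char #8 = F1 87 A7 B2.
Offset 27: leading byte 0xEF = 11101111 → 3-byte char #9 = EF A4 9F.
Leading byte 0xEF = 11101111 matches 1110xxxx → 3-byte sequence.
Byte 1: 0xEF = 11101111, payload 1111 (4 bits).
Byte 2: 0xA4 = 10100100 (10xxxxxx ✓), payload 100100.
Byte 3: 0x9F = 10011111 (10xxxxxx ✓), payload 011111.
Concatenate: 1111100100011111 = 0xF91F (16 bits → U+F91F).

U+F91F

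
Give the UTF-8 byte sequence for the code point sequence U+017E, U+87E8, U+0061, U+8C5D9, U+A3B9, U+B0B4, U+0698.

U+017E: 2-byte form → C5 BE.
U+87E8: 3-byte form → E8 9F A8.
U+0061: 1-byte form → 61.
U+8C5D9: 4-byte form → F2 8C 97 99.
U+A3B9: 3-byte form → EA 8E B9.
U+B0B4: 3-byte form → EB 82 B4.
U+0698: 2-byte form → DA 98.
Concatenated (18 bytes): C5 BE E8 9F A8 61 F2 8C 97 99 EA 8E B9 EB 82 B4 DA 98.

C5 BE E8 9F A8 61 F2 8C 97 99 EA 8E B9 EB 82 B4 DA 98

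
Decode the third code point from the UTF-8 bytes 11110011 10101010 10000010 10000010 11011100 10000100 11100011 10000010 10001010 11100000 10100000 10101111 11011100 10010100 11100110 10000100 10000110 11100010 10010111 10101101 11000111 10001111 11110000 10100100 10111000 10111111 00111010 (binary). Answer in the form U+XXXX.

U+308A

Offset 0: leading byte 0xF3 = 11110011 → 4-byte char #1 = F3 AA 82 82.
Offset 4: leading byte 0xDC = 11011100 → 2-byte char #2 = DC 84.
Offset 6: leading byte 0xE3 = 11100011 → 3-byte char #3 = E3 82 8A.
Leading byte 0xE3 = 11100011 matches 1110xxxx → 3-byte sequence.
Byte 1: 0xE3 = 11100011, payload 0011 (4 bits).
Byte 2: 0x82 = 10000010 (10xxxxxx ✓), payload 000010.
Byte 3: 0x8A = 10001010 (10xxxxxx ✓), payload 001010.
Concatenate: 0011000010001010 = 0x308A (16 bits → U+308A).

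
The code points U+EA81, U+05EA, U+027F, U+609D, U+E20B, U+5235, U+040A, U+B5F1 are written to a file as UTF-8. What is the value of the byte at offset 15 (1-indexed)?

0x88

1-indexed offset 15 is 0-indexed offset 14.
U+EA81 → 3-byte form EE AA 81 at offsets 0–2.
U+05EA → 2-byte form D7 AA at offsets 3–4.
U+027F → 2-byte form C9 BF at offsets 5–6.
U+609D → 3-byte form E6 82 9D at offsets 7–9.
U+E20B → 3-byte form EE 88 8B at offsets 10–12.
U+5235 → 3-byte form E5 88 B5 at offsets 13–15.
Offset 14 falls in char 6's range; it's byte 2 of E5 88 B5 = 0x88.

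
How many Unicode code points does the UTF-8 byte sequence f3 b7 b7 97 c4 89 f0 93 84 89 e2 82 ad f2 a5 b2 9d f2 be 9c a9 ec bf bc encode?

7

Byte at offset 0: 0xF3 = 11110011 → 4-byte char (#1). Advance 4.
Byte at offset 4: 0xC4 = 11000100 → 2-byte char (#2). Advance 2.
Byte at offset 6: 0xF0 = 11110000 → 4-byte char (#3). Advance 4.
Byte at offset 10: 0xE2 = 11100010 → 3-byte char (#4). Advance 3.
Byte at offset 13: 0xF2 = 11110010 → 4-byte char (#5). Advance 4.
Byte at offset 17: 0xF2 = 11110010 → 4-byte char (#6). Advance 4.
Byte at offset 21: 0xEC = 11101100 → 3-byte char (#7). Advance 3.
Reached end at offset 24 after 7 code points.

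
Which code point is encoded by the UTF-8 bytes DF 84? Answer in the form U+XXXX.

U+07C4

Leading byte 0xDF = 11011111 matches 110xxxxx → 2-byte sequence.
Byte 1: 0xDF = 11011111, payload 11111 (5 bits).
Byte 2: 0x84 = 10000100 (10xxxxxx ✓), payload 000100.
Concatenate: 11111000100 = 0x7C4 (11 bits → U+07C4).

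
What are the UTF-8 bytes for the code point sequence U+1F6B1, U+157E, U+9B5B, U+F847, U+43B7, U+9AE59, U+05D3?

U+1F6B1: 4-byte form → F0 9F 9A B1.
U+157E: 3-byte form → E1 95 BE.
U+9B5B: 3-byte form → E9 AD 9B.
U+F847: 3-byte form → EF A1 87.
U+43B7: 3-byte form → E4 8E B7.
U+9AE59: 4-byte form → F2 9A B9 99.
U+05D3: 2-byte form → D7 93.
Concatenated (22 bytes): F0 9F 9A B1 E1 95 BE E9 AD 9B EF A1 87 E4 8E B7 F2 9A B9 99 D7 93.

F0 9F 9A B1 E1 95 BE E9 AD 9B EF A1 87 E4 8E B7 F2 9A B9 99 D7 93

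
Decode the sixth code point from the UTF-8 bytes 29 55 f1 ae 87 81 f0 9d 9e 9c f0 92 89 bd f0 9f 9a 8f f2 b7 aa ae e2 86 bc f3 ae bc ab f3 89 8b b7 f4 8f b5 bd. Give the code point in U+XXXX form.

U+1F68F

Offset 0: leading byte 0x29 = 00101001 → 1-byte char #1 = 29.
Offset 1: leading byte 0x55 = 01010101 → 1-byte char #2 = 55.
Offset 2: leading byte 0xF1 = 11110001 → 4-byte char #3 = F1 AE 87 81.
Offset 6: leading byte 0xF0 = 11110000 → 4-byte char #4 = F0 9D 9E 9C.
Offset 10: leading byte 0xF0 = 11110000 → 4-byte char #5 = F0 92 89 BD.
Offset 14: leading byte 0xF0 = 11110000 → 4-byte char #6 = F0 9F 9A 8F.
Leading byte 0xF0 = 11110000 matches 11110xxx → 4-byte sequence.
Byte 1: 0xF0 = 11110000, payload 000 (3 bits).
Byte 2: 0x9F = 10011111 (10xxxxxx ✓), payload 011111.
Byte 3: 0x9A = 10011010 (10xxxxxx ✓), payload 011010.
Byte 4: 0x8F = 10001111 (10xxxxxx ✓), payload 001111.
Concatenate: 000011111011010001111 = 0x1F68F (21 bits → U+1F68F).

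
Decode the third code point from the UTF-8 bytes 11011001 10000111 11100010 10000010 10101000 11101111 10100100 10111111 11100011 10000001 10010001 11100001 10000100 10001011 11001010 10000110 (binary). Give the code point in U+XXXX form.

U+F93F

Offset 0: leading byte 0xD9 = 11011001 → 2-byte char #1 = D9 87.
Offset 2: leading byte 0xE2 = 11100010 → 3-byte char #2 = E2 82 A8.
Offset 5: leading byte 0xEF = 11101111 → 3-byte char #3 = EF A4 BF.
Leading byte 0xEF = 11101111 matches 1110xxxx → 3-byte sequence.
Byte 1: 0xEF = 11101111, payload 1111 (4 bits).
Byte 2: 0xA4 = 10100100 (10xxxxxx ✓), payload 100100.
Byte 3: 0xBF = 10111111 (10xxxxxx ✓), payload 111111.
Concatenate: 1111100100111111 = 0xF93F (16 bits → U+F93F).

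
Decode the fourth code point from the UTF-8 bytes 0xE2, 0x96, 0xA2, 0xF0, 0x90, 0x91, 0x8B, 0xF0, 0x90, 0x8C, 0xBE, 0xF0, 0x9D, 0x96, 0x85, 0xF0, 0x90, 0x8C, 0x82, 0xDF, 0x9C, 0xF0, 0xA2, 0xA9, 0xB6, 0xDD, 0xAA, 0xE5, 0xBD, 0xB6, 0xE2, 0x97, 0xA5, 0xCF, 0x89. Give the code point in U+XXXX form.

Offset 0: leading byte 0xE2 = 11100010 → 3-byte char #1 = E2 96 A2.
Offset 3: leading byte 0xF0 = 11110000 → 4-byte char #2 = F0 90 91 8B.
Offset 7: leading byte 0xF0 = 11110000 → 4-byte char #3 = F0 90 8C BE.
Offset 11: leading byte 0xF0 = 11110000 → 4-byte char #4 = F0 9D 96 85.
Leading byte 0xF0 = 11110000 matches 11110xxx → 4-byte sequence.
Byte 1: 0xF0 = 11110000, payload 000 (3 bits).
Byte 2: 0x9D = 10011101 (10xxxxxx ✓), payload 011101.
Byte 3: 0x96 = 10010110 (10xxxxxx ✓), payload 010110.
Byte 4: 0x85 = 10000101 (10xxxxxx ✓), payload 000101.
Concatenate: 000011101010110000101 = 0x1D585 (21 bits → U+1D585).

U+1D585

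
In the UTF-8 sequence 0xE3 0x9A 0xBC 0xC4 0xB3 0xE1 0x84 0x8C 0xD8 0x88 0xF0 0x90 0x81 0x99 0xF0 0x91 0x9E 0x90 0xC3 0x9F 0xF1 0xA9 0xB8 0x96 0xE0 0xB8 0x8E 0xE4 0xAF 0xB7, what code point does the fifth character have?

U+10059

Offset 0: leading byte 0xE3 = 11100011 → 3-byte char #1 = E3 9A BC.
Offset 3: leading byte 0xC4 = 11000100 → 2-byte char #2 = C4 B3.
Offset 5: leading byte 0xE1 = 11100001 → 3-byte char #3 = E1 84 8C.
Offset 8: leading byte 0xD8 = 11011000 → 2-byte char #4 = D8 88.
Offset 10: leading byte 0xF0 = 11110000 → 4-byte char #5 = F0 90 81 99.
Leading byte 0xF0 = 11110000 matches 11110xxx → 4-byte sequence.
Byte 1: 0xF0 = 11110000, payload 000 (3 bits).
Byte 2: 0x90 = 10010000 (10xxxxxx ✓), payload 010000.
Byte 3: 0x81 = 10000001 (10xxxxxx ✓), payload 000001.
Byte 4: 0x99 = 10011001 (10xxxxxx ✓), payload 011001.
Concatenate: 000010000000001011001 = 0x10059 (21 bits → U+10059).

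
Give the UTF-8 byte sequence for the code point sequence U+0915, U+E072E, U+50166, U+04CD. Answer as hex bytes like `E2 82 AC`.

U+0915: 3-byte form → E0 A4 95.
U+E072E: 4-byte form → F3 A0 9C AE.
U+50166: 4-byte form → F1 90 85 A6.
U+04CD: 2-byte form → D3 8D.
Concatenated (13 bytes): E0 A4 95 F3 A0 9C AE F1 90 85 A6 D3 8D.

E0 A4 95 F3 A0 9C AE F1 90 85 A6 D3 8D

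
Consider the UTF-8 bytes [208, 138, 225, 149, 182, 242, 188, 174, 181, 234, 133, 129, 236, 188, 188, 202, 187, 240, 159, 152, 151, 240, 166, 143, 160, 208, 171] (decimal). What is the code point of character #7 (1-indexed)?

U+1F617

Offset 0: leading byte 0xD0 = 11010000 → 2-byte char #1 = D0 8A.
Offset 2: leading byte 0xE1 = 11100001 → 3-byte char #2 = E1 95 B6.
Offset 5: leading byte 0xF2 = 11110010 → 4-byte char #3 = F2 BC AE B5.
Offset 9: leading byte 0xEA = 11101010 → 3-byte char #4 = EA 85 81.
Offset 12: leading byte 0xEC = 11101100 → 3-byte char #5 = EC BC BC.
Offset 15: leading byte 0xCA = 11001010 → 2-byte char #6 = CA BB.
Offset 17: leading byte 0xF0 = 11110000 → 4-byte char #7 = F0 9F 98 97.
Leading byte 0xF0 = 11110000 matches 11110xxx → 4-byte sequence.
Byte 1: 0xF0 = 11110000, payload 000 (3 bits).
Byte 2: 0x9F = 10011111 (10xxxxxx ✓), payload 011111.
Byte 3: 0x98 = 10011000 (10xxxxxx ✓), payload 011000.
Byte 4: 0x97 = 10010111 (10xxxxxx ✓), payload 010111.
Concatenate: 000011111011000010111 = 0x1F617 (21 bits → U+1F617).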